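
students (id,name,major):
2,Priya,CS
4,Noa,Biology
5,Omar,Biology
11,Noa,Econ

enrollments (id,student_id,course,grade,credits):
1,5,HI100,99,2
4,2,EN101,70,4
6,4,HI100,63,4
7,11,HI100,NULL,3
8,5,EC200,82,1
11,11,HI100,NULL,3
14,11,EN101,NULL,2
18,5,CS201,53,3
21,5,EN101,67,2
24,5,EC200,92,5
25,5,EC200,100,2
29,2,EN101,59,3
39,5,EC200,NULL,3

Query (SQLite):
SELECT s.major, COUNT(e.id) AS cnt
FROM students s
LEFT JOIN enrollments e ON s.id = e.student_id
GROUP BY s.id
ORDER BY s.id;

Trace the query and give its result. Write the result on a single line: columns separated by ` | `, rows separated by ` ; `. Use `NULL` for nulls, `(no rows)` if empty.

CS | 2 ; Biology | 1 ; Biology | 7 ; Econ | 3

LEFT JOIN keeps every students row; unmatched ones get NULL for enrollments columns.
Group by students.id and compute COUNT(e.id). COUNT(col) of an all-NULL group is 0.
  2: ids {4, 29} → COUNT(e.id)=2
  4: ids {6} → COUNT(e.id)=1
  5: ids {1, 8, 18, 21, 24, 25, 39} → COUNT(e.id)=7
  11: ids {7, 11, 14} → COUNT(e.id)=3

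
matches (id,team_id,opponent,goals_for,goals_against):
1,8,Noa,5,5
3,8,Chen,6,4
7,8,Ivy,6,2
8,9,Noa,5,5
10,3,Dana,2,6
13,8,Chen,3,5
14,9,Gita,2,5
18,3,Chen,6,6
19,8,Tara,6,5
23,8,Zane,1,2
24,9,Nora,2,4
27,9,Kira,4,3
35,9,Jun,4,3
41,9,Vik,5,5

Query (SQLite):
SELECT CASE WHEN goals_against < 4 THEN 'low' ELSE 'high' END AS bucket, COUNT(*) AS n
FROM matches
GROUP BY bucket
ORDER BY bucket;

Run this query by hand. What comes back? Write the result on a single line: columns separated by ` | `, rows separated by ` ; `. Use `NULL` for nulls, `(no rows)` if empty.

Bucket rows by goals_against < 4 → 'low' else 'high'; count each bucket.

high | 10 ; low | 4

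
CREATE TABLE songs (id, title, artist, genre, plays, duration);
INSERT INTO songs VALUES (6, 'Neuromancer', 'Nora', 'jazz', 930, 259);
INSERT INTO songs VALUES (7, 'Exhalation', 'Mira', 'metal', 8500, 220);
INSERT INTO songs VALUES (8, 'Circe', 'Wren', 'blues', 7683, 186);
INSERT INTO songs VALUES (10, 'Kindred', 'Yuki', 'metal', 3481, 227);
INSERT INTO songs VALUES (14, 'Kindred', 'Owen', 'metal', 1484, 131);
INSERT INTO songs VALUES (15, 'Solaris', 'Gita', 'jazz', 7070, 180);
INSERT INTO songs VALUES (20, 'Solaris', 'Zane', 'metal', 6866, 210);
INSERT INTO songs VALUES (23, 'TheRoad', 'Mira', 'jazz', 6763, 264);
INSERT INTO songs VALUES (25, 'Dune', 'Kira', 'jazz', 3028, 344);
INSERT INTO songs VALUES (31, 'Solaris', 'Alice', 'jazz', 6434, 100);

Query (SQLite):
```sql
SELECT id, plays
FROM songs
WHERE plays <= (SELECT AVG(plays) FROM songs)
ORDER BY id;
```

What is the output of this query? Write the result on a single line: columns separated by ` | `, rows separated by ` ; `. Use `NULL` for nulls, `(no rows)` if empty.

Scalar subquery: AVG(plays) over all songs rows = 5223.9.
Keep rows where plays <= that value.

6 | 930 ; 10 | 3481 ; 14 | 1484 ; 25 | 3028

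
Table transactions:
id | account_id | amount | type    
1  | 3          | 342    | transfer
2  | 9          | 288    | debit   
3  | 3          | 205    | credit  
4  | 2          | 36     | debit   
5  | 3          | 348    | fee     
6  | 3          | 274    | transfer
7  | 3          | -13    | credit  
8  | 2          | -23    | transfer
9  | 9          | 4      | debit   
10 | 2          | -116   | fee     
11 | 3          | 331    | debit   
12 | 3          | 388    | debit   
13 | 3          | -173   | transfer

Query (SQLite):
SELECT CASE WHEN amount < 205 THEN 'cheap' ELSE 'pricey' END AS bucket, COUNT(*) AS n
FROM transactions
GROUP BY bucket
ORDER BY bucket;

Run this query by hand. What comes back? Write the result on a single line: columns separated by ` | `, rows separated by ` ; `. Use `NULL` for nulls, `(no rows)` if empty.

cheap | 6 ; pricey | 7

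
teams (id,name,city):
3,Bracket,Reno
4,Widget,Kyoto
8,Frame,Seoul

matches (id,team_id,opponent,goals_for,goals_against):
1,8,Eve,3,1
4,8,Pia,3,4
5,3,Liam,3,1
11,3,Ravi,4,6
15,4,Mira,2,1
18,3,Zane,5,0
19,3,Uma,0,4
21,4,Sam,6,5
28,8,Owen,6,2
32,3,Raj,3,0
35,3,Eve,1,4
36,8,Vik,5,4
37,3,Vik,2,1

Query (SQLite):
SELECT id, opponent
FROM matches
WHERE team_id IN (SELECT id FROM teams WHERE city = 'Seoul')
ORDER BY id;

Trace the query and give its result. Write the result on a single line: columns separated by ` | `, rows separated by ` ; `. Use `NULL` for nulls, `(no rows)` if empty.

Inner query: teams.id where city = 'Seoul'.
Outer: keep matches rows whose team_id is in that set.
Inner query → {8}

1 | Eve ; 4 | Pia ; 28 | Owen ; 36 | Vik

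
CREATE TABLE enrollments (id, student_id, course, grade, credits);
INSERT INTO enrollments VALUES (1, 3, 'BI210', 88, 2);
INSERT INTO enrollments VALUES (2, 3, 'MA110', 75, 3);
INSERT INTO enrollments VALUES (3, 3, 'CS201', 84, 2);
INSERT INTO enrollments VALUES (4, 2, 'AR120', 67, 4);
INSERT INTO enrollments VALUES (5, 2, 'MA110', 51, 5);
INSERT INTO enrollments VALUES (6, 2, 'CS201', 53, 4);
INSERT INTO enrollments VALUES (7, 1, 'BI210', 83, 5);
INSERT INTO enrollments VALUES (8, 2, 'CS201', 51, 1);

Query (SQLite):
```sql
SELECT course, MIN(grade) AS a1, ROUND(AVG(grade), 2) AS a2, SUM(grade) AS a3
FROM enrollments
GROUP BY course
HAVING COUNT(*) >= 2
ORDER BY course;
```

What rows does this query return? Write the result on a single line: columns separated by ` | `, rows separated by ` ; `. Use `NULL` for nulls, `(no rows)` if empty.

BI210 | 83 | 85.5 | 171 ; CS201 | 51 | 62.67 | 188 ; MA110 | 51 | 63 | 126

Group enrollments by course.
Per group compute: MIN(grade), ROUND(AVG(grade), 2), SUM(grade).
HAVING: drop groups with fewer than 2 rows.
  AR120: ids {4} → MIN(grade)=67, ROUND(AVG(grade), 2)=67, SUM(grade)=67
  BI210: ids {1, 7} → MIN(grade)=83, ROUND(AVG(grade), 2)=85.5, SUM(grade)=171
  CS201: ids {3, 6, 8} → MIN(grade)=51, ROUND(AVG(grade), 2)=62.67, SUM(grade)=188
  MA110: ids {2, 5} → MIN(grade)=51, ROUND(AVG(grade), 2)=63, SUM(grade)=126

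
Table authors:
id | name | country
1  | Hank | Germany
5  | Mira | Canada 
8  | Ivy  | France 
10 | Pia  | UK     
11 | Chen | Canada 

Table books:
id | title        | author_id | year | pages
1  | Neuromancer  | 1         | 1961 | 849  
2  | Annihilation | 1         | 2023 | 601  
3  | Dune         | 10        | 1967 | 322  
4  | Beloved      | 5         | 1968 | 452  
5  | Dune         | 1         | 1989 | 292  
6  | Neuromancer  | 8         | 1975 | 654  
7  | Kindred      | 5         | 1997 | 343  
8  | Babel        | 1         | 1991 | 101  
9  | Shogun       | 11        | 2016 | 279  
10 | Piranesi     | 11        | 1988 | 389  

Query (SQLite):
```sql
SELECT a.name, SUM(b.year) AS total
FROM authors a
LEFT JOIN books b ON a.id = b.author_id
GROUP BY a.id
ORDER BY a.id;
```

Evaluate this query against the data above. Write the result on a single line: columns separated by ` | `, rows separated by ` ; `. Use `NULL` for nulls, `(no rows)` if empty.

Hank | 7964 ; Mira | 3965 ; Ivy | 1975 ; Pia | 1967 ; Chen | 4004

LEFT JOIN keeps every authors row; unmatched ones get NULL for books columns.
Group by authors.id and compute SUM(b.year). SUM over an all-NULL group is NULL.
  1: ids {1, 2, 5, 8} → SUM(b.year)=7964
  5: ids {4, 7} → SUM(b.year)=3965
  8: ids {6} → SUM(b.year)=1975
  10: ids {3} → SUM(b.year)=1967
  11: ids {9, 10} → SUM(b.year)=4004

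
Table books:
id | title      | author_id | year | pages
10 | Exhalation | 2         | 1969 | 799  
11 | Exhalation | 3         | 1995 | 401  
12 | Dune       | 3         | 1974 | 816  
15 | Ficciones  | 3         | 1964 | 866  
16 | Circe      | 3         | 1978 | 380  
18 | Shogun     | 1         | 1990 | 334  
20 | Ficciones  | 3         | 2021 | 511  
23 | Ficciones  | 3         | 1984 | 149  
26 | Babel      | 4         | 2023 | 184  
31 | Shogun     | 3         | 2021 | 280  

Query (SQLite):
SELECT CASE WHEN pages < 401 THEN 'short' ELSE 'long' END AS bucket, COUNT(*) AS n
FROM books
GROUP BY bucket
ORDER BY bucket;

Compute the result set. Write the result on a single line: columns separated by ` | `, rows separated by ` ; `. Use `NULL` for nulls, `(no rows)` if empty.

Bucket rows by pages < 401 → 'short' else 'long'; count each bucket.

long | 5 ; short | 5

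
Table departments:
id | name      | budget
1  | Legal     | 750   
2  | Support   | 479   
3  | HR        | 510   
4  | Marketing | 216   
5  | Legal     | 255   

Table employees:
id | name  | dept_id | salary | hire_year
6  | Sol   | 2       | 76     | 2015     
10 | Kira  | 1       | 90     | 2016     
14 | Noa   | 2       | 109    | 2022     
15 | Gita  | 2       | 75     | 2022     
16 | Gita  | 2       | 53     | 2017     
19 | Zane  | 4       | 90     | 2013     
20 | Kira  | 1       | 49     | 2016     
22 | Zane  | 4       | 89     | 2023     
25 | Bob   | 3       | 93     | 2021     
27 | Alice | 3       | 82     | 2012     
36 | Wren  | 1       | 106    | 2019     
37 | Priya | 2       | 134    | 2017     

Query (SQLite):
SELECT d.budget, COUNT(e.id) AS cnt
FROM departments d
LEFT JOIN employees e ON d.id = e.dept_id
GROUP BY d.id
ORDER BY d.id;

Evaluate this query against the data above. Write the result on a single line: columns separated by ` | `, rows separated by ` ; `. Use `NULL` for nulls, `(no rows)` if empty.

750 | 3 ; 479 | 5 ; 510 | 2 ; 216 | 2 ; 255 | 0

LEFT JOIN keeps every departments row; unmatched ones get NULL for employees columns.
Group by departments.id and compute COUNT(e.id). COUNT(col) of an all-NULL group is 0.
  1: ids {10, 20, 36} → COUNT(e.id)=3
  2: ids {6, 14, 15, 16, 37} → COUNT(e.id)=5
  3: ids {25, 27} → COUNT(e.id)=2
  4: ids {19, 22} → COUNT(e.id)=2
  5: ids {—} → COUNT(e.id)=0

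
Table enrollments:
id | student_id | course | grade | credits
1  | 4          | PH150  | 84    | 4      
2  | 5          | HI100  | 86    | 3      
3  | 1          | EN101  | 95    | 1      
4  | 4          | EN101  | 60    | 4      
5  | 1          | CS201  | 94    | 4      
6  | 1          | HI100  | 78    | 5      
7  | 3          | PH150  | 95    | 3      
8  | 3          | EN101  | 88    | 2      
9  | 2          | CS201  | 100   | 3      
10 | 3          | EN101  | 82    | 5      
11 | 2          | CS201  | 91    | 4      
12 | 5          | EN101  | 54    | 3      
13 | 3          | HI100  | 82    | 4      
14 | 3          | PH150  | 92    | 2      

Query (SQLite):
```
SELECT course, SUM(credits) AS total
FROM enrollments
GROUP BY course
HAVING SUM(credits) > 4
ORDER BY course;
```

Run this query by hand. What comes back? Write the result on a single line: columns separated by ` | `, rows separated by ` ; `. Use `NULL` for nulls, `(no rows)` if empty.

Partition enrollments by course; compute SUM(credits) within each group.
HAVING: keep groups where SUM(credits) > 4.
  CS201: ids {5, 9, 11} → SUM(credits)=11
  EN101: ids {3, 4, 8, 10, 12} → SUM(credits)=15
  HI100: ids {2, 6, 13} → SUM(credits)=12
  PH150: ids {1, 7, 14} → SUM(credits)=9

CS201 | 11 ; EN101 | 15 ; HI100 | 12 ; PH150 | 9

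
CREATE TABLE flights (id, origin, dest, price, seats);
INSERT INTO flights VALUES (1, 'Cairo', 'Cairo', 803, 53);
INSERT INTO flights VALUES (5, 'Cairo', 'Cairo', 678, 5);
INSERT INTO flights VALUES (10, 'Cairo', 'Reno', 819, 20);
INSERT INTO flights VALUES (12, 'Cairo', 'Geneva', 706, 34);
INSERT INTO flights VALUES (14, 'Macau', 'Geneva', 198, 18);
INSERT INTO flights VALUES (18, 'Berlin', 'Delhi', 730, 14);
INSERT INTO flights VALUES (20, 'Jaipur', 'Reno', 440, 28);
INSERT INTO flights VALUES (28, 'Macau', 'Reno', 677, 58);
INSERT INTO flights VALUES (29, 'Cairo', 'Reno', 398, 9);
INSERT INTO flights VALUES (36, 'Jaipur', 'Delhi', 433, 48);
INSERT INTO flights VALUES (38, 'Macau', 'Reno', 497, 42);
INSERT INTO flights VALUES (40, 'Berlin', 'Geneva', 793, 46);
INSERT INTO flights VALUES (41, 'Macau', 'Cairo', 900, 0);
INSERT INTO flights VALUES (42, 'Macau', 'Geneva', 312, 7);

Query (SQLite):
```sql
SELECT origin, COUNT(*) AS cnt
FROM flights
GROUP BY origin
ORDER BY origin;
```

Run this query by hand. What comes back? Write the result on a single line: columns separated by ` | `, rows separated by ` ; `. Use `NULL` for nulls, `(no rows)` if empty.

Berlin | 2 ; Cairo | 5 ; Jaipur | 2 ; Macau | 5

Partition flights by origin; compute COUNT(*) within each group.
  Berlin: ids {18, 40} → COUNT(*)=2
  Cairo: ids {1, 5, 10, 12, 29} → COUNT(*)=5
  Jaipur: ids {20, 36} → COUNT(*)=2
  Macau: ids {14, 28, 38, 41, 42} → COUNT(*)=5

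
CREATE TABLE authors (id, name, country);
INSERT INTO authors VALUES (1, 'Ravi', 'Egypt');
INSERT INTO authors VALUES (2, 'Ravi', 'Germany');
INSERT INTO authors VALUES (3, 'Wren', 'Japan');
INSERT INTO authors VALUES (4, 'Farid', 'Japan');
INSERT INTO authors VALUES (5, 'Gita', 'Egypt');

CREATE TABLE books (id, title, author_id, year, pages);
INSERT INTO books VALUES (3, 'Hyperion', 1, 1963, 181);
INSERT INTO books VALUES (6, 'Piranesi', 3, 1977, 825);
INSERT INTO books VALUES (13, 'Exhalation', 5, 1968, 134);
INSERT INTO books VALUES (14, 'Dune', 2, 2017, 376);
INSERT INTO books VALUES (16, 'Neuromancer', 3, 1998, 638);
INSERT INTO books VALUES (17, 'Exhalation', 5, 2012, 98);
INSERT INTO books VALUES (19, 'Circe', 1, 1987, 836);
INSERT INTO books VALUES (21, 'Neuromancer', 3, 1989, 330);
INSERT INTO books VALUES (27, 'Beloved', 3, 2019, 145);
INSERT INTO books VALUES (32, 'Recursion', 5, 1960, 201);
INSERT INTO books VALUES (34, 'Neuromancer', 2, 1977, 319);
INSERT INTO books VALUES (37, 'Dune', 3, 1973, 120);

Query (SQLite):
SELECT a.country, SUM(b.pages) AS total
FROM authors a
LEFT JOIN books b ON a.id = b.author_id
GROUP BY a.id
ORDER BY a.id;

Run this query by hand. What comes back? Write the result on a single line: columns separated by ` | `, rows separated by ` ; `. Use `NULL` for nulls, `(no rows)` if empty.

Egypt | 1017 ; Germany | 695 ; Japan | 2058 ; Japan | NULL ; Egypt | 433

LEFT JOIN keeps every authors row; unmatched ones get NULL for books columns.
Group by authors.id and compute SUM(b.pages). SUM over an all-NULL group is NULL.
  1: ids {3, 19} → SUM(b.pages)=1017
  2: ids {14, 34} → SUM(b.pages)=695
  3: ids {6, 16, 21, 27, 37} → SUM(b.pages)=2058
  4: ids {—} → SUM(b.pages)=NULL
  5: ids {13, 17, 32} → SUM(b.pages)=433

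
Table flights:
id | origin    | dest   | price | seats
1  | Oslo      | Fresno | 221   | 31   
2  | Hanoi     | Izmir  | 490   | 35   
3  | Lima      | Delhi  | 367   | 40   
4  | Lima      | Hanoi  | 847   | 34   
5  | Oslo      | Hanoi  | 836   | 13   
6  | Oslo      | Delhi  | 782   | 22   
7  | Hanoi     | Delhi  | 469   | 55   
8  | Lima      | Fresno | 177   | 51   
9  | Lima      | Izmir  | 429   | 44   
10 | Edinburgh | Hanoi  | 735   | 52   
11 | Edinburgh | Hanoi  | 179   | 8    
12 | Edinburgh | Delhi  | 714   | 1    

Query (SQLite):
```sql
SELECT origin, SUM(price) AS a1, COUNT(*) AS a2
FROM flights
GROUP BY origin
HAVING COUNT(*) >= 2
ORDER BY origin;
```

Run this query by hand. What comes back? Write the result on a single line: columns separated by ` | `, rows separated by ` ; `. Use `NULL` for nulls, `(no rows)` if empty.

Edinburgh | 1628 | 3 ; Hanoi | 959 | 2 ; Lima | 1820 | 4 ; Oslo | 1839 | 3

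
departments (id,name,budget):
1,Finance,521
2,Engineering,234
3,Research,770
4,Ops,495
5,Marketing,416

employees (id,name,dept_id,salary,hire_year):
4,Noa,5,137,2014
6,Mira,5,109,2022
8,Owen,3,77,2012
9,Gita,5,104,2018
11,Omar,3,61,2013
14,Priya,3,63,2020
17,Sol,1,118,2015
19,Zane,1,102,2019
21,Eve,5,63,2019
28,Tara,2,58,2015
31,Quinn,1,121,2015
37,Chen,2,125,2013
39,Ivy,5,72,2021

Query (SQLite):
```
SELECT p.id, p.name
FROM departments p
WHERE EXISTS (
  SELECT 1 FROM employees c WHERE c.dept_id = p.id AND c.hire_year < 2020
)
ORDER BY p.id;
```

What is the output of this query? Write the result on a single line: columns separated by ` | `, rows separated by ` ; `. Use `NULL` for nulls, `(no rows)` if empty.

For each departments row, check whether any employees with matching dept_id has hire_year < 2020.
Keep rows where that is true.

1 | Finance ; 2 | Engineering ; 3 | Research ; 5 | Marketing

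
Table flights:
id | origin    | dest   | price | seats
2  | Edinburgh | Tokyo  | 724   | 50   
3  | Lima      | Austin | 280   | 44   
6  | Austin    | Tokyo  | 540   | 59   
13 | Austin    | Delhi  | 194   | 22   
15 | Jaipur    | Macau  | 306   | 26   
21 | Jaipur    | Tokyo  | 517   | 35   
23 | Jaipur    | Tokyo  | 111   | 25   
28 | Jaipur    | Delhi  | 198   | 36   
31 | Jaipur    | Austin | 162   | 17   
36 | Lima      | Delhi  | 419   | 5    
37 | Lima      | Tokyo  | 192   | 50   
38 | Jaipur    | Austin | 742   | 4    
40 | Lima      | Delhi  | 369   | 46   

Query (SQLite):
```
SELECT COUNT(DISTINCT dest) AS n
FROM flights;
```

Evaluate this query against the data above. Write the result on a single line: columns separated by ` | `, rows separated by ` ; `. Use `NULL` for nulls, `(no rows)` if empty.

4

Count distinct non-NULL dest values.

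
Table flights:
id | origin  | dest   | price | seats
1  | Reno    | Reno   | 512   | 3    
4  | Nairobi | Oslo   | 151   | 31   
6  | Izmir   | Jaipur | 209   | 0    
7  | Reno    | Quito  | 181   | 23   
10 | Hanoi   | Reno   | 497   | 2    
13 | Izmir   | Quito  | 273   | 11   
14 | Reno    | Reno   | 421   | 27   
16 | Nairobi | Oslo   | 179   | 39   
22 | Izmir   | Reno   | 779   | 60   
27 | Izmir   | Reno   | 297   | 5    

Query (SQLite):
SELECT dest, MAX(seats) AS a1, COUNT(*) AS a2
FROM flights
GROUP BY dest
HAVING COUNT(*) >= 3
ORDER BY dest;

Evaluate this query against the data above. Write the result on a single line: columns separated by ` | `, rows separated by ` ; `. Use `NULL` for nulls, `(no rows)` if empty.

Reno | 60 | 5

Group flights by dest.
Per group compute: MAX(seats), COUNT(*).
HAVING: drop groups with fewer than 3 rows.
  Jaipur: ids {6} → MAX(seats)=0, COUNT(*)=1
  Oslo: ids {4, 16} → MAX(seats)=39, COUNT(*)=2
  Quito: ids {7, 13} → MAX(seats)=23, COUNT(*)=2
  Reno: ids {1, 10, 14, 22, 27} → MAX(seats)=60, COUNT(*)=5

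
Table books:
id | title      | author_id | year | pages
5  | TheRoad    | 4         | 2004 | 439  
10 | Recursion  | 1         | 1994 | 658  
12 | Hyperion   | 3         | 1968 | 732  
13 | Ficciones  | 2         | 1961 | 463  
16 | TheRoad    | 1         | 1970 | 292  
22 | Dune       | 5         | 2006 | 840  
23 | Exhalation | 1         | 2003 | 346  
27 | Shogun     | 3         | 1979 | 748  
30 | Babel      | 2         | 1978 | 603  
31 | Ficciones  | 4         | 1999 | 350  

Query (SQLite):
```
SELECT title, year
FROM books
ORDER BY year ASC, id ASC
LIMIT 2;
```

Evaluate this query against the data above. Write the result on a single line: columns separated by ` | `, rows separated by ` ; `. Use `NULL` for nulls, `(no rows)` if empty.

Sort by year asc, tiebreak id asc: (1961, id=13), (1968, id=12), (1970, id=16), (1978, id=30), (1979, id=27) …. Take first 2.

Ficciones | 1961 ; Hyperion | 1968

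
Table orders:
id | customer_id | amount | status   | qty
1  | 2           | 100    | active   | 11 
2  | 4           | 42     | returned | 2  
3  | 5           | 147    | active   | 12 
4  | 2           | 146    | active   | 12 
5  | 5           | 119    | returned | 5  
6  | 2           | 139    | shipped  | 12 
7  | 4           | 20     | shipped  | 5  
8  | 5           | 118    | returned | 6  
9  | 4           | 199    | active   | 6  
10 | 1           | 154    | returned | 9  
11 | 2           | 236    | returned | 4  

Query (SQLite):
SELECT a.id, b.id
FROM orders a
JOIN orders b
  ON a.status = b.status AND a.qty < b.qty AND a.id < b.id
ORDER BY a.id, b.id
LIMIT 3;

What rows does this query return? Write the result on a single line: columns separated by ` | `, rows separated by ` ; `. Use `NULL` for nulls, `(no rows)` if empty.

1 | 3 ; 1 | 4 ; 2 | 5

Pairs (a,b) with same status, a.qty < b.qty, a.id < b.id.
status groups: active:{1,3,4,9} returned:{2,5,8,10,11} shipped:{6,7}
Ordered by (a.id, b.id); first 3.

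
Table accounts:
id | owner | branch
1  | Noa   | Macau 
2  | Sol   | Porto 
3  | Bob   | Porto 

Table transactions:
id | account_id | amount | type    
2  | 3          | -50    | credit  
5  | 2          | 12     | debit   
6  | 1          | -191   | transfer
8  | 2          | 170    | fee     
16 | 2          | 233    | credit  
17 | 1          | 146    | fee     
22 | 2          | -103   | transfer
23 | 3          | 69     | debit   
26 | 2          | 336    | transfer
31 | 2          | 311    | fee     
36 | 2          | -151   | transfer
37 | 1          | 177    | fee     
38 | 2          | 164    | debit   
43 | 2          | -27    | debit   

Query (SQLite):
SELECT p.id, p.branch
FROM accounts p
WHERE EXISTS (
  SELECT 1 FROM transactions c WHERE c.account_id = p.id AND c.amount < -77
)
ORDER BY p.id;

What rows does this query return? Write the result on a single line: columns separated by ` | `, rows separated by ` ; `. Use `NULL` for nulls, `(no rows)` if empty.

1 | Macau ; 2 | Porto

For each accounts row, check whether any transactions with matching account_id has amount < -77.
Keep rows where that is true.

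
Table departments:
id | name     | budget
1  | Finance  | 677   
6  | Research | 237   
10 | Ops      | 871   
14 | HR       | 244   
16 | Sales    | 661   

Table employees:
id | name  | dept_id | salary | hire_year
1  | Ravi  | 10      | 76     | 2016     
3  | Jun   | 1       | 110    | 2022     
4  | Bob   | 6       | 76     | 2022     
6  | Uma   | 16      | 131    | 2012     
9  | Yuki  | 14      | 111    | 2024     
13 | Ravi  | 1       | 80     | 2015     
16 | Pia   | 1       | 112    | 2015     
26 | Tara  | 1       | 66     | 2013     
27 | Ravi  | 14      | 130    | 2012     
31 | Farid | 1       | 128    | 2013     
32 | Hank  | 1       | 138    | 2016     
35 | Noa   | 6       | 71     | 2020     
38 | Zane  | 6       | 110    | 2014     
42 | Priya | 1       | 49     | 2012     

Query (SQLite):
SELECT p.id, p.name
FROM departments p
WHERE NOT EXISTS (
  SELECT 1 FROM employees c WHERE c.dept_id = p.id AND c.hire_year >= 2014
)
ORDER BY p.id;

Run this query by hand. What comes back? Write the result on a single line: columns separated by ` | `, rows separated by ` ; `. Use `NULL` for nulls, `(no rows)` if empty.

16 | Sales

For each departments row, check whether any employees with matching dept_id has hire_year >= 2014.
Keep rows where that is false.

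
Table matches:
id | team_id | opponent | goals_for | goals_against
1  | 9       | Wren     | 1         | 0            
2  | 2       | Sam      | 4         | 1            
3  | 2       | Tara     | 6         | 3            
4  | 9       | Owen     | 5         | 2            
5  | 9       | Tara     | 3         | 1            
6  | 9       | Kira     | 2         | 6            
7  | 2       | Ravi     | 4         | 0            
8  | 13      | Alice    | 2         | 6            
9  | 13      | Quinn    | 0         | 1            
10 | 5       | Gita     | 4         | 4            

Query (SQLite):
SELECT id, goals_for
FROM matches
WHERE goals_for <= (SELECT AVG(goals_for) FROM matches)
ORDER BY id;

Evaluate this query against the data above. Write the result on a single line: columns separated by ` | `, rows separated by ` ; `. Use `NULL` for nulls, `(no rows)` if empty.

Scalar subquery: AVG(goals_for) over all matches rows = 3.1.
Keep rows where goals_for <= that value.

1 | 1 ; 5 | 3 ; 6 | 2 ; 8 | 2 ; 9 | 0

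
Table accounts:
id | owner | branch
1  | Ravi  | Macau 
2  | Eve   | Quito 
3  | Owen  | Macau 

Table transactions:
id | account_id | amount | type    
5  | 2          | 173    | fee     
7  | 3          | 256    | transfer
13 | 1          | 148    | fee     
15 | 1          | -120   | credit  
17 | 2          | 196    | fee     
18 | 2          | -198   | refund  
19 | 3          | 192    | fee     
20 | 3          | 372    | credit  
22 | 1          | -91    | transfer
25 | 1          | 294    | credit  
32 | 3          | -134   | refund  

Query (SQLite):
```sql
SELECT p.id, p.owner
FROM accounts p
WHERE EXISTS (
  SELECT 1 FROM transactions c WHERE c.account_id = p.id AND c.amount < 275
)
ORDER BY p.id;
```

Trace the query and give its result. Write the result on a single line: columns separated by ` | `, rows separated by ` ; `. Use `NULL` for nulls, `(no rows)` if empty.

1 | Ravi ; 2 | Eve ; 3 | Owen

For each accounts row, check whether any transactions with matching account_id has amount < 275.
Keep rows where that is true.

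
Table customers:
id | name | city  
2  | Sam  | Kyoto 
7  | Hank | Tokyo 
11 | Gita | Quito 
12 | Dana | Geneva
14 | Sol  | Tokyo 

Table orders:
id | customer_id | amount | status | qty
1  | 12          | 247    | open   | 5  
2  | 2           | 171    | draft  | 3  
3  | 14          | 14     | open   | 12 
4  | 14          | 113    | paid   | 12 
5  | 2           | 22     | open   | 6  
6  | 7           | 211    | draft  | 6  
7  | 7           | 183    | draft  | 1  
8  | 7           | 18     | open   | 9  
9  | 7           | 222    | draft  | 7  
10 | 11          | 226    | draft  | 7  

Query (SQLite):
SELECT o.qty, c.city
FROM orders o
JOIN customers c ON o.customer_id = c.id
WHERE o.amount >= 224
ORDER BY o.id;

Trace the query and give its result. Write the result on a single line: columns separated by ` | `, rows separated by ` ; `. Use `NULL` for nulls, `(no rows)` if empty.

5 | Geneva ; 7 | Quito

Each orders row matches the customers row where customer_id = customers.id.
Then keep rows with o.amount >= 224.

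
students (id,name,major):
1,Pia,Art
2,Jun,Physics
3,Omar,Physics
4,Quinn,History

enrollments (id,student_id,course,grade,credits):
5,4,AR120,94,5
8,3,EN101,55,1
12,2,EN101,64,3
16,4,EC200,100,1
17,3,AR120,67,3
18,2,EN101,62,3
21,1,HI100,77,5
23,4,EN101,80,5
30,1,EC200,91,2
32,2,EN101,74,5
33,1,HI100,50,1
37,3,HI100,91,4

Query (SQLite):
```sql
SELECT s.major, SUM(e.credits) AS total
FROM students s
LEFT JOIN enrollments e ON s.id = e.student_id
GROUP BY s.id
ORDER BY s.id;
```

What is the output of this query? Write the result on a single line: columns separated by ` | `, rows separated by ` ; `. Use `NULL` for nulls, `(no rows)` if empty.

Art | 8 ; Physics | 11 ; Physics | 8 ; History | 11

LEFT JOIN keeps every students row; unmatched ones get NULL for enrollments columns.
Group by students.id and compute SUM(e.credits). SUM over an all-NULL group is NULL.
  1: ids {21, 30, 33} → SUM(e.credits)=8
  2: ids {12, 18, 32} → SUM(e.credits)=11
  3: ids {8, 17, 37} → SUM(e.credits)=8
  4: ids {5, 16, 23} → SUM(e.credits)=11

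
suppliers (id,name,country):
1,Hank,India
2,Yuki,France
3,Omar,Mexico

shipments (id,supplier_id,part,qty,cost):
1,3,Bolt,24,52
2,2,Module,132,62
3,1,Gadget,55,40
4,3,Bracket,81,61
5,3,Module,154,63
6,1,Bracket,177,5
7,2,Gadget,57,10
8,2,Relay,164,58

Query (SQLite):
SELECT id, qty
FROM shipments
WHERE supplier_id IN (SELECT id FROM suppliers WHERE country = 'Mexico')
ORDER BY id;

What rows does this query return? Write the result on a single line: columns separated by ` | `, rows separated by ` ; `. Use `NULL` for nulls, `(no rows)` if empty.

1 | 24 ; 4 | 81 ; 5 | 154

Inner query: suppliers.id where country = 'Mexico'.
Outer: keep shipments rows whose supplier_id is in that set.
Inner query → {3}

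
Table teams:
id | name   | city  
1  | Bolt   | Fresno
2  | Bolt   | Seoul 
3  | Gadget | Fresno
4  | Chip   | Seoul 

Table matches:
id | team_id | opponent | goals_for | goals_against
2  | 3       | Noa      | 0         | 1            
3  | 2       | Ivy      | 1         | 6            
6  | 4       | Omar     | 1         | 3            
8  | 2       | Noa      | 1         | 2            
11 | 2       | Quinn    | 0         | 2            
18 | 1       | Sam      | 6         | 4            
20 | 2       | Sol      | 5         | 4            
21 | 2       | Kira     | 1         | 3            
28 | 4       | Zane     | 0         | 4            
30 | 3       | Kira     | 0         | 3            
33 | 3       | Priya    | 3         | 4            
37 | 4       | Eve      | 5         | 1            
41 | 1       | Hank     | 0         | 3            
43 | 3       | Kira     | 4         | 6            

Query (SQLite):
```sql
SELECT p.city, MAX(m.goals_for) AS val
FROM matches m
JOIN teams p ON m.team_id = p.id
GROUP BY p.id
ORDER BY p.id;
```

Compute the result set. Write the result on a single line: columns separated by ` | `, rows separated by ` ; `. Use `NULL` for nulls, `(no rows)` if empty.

Fresno | 6 ; Seoul | 5 ; Fresno | 4 ; Seoul | 5

Join each matches row to its teams via team_id.
Group joined rows by teams.id; compute MAX(m.goals_for) per group.
  1: ids {18, 41} → MAX(m.goals_for)=6
  2: ids {3, 8, 11, 20, 21} → MAX(m.goals_for)=5
  3: ids {2, 30, 33, 43} → MAX(m.goals_for)=4
  4: ids {6, 28, 37} → MAX(m.goals_for)=5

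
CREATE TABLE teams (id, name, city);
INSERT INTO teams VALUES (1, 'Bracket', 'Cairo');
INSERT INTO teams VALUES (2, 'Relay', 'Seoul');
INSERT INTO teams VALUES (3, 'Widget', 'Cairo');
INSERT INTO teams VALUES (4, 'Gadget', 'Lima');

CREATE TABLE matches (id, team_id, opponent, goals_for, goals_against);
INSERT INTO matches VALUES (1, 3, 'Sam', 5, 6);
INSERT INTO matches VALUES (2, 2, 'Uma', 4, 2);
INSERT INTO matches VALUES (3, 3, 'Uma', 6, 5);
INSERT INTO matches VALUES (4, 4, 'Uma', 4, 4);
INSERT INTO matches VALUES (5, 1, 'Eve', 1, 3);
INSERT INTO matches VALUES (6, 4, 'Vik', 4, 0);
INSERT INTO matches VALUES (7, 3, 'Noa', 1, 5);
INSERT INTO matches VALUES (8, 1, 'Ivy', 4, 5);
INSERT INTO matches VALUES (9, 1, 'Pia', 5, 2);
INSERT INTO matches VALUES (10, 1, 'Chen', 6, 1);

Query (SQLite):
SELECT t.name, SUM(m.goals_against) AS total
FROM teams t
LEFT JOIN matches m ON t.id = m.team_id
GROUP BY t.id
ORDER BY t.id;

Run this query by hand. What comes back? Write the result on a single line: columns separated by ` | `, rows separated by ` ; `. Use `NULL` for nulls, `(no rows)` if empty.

Bracket | 11 ; Relay | 2 ; Widget | 16 ; Gadget | 4

LEFT JOIN keeps every teams row; unmatched ones get NULL for matches columns.
Group by teams.id and compute SUM(m.goals_against). SUM over an all-NULL group is NULL.
  1: ids {5, 8, 9, 10} → SUM(m.goals_against)=11
  2: ids {2} → SUM(m.goals_against)=2
  3: ids {1, 3, 7} → SUM(m.goals_against)=16
  4: ids {4, 6} → SUM(m.goals_against)=4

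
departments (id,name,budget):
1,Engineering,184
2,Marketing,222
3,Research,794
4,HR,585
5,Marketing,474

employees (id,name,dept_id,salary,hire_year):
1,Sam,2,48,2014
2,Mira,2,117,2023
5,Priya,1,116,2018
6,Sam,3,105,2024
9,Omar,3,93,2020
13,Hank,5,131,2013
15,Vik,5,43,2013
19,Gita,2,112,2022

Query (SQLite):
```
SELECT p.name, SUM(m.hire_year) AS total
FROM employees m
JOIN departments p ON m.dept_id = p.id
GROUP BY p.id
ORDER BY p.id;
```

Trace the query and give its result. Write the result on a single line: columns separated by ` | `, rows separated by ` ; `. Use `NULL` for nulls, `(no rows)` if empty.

Join each employees row to its departments via dept_id.
Group joined rows by departments.id; compute SUM(m.hire_year) per group.
  1: ids {5} → SUM(m.hire_year)=2018
  2: ids {1, 2, 19} → SUM(m.hire_year)=6059
  3: ids {6, 9} → SUM(m.hire_year)=4044
  5: ids {13, 15} → SUM(m.hire_year)=4026

Engineering | 2018 ; Marketing | 6059 ; Research | 4044 ; Marketing | 4026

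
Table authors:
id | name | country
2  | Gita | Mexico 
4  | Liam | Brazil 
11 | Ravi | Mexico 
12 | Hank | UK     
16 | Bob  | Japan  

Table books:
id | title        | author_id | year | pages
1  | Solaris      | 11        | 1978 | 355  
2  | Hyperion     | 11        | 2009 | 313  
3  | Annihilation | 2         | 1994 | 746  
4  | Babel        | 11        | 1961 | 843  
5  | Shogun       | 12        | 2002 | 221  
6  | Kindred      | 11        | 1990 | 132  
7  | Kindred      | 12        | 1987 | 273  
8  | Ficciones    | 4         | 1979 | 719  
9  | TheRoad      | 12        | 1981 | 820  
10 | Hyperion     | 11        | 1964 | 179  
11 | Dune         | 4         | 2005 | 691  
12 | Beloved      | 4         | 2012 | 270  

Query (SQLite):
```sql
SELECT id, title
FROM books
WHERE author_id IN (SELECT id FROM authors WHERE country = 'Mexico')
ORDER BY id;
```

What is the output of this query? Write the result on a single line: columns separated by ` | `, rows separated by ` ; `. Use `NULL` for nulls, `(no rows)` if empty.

1 | Solaris ; 2 | Hyperion ; 3 | Annihilation ; 4 | Babel ; 6 | Kindred ; 10 | Hyperion

Inner query: authors.id where country = 'Mexico'.
Outer: keep books rows whose author_id is in that set.
Inner query → {2, 11}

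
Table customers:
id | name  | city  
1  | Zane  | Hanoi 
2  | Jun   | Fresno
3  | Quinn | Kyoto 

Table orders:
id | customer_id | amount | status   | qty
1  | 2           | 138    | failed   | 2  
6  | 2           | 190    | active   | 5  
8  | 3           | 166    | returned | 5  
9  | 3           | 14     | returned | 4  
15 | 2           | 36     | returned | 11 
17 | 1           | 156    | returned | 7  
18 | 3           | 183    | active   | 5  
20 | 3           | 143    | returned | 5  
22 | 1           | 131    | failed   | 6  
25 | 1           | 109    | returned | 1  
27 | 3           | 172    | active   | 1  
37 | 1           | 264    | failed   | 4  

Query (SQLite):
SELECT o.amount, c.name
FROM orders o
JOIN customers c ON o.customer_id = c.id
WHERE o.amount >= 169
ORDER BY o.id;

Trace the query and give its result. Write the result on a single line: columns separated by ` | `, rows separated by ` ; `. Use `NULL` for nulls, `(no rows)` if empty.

Each orders row matches the customers row where customer_id = customers.id.
Then keep rows with o.amount >= 169.

190 | Jun ; 183 | Quinn ; 172 | Quinn ; 264 | Zane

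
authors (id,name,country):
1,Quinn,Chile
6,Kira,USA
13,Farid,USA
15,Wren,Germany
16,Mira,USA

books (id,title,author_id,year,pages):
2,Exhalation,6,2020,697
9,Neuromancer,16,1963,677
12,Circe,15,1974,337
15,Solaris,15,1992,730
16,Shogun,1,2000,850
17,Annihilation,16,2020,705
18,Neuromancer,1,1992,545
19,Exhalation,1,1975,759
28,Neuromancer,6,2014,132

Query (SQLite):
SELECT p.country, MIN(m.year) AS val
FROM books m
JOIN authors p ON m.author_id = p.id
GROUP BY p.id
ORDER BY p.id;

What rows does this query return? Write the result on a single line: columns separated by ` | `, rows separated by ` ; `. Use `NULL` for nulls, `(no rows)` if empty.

Chile | 1975 ; USA | 2014 ; Germany | 1974 ; USA | 1963

Join each books row to its authors via author_id.
Group joined rows by authors.id; compute MIN(m.year) per group.
  1: ids {16, 18, 19} → MIN(m.year)=1975
  6: ids {2, 28} → MIN(m.year)=2014
  15: ids {12, 15} → MIN(m.year)=1974
  16: ids {9, 17} → MIN(m.year)=1963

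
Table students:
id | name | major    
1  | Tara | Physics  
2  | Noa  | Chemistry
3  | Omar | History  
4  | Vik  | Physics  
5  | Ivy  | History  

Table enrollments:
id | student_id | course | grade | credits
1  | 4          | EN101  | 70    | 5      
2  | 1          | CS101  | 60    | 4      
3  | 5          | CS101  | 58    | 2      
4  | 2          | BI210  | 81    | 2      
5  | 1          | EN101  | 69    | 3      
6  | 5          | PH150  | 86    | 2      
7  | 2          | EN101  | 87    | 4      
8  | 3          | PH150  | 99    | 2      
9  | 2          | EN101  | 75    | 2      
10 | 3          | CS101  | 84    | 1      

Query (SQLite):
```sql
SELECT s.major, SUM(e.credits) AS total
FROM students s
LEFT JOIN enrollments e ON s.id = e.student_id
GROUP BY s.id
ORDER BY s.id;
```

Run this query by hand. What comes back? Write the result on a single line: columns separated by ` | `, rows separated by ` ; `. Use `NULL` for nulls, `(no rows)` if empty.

LEFT JOIN keeps every students row; unmatched ones get NULL for enrollments columns.
Group by students.id and compute SUM(e.credits). SUM over an all-NULL group is NULL.
  1: ids {2, 5} → SUM(e.credits)=7
  2: ids {4, 7, 9} → SUM(e.credits)=8
  3: ids {8, 10} → SUM(e.credits)=3
  4: ids {1} → SUM(e.credits)=5
  5: ids {3, 6} → SUM(e.credits)=4

Physics | 7 ; Chemistry | 8 ; History | 3 ; Physics | 5 ; History | 4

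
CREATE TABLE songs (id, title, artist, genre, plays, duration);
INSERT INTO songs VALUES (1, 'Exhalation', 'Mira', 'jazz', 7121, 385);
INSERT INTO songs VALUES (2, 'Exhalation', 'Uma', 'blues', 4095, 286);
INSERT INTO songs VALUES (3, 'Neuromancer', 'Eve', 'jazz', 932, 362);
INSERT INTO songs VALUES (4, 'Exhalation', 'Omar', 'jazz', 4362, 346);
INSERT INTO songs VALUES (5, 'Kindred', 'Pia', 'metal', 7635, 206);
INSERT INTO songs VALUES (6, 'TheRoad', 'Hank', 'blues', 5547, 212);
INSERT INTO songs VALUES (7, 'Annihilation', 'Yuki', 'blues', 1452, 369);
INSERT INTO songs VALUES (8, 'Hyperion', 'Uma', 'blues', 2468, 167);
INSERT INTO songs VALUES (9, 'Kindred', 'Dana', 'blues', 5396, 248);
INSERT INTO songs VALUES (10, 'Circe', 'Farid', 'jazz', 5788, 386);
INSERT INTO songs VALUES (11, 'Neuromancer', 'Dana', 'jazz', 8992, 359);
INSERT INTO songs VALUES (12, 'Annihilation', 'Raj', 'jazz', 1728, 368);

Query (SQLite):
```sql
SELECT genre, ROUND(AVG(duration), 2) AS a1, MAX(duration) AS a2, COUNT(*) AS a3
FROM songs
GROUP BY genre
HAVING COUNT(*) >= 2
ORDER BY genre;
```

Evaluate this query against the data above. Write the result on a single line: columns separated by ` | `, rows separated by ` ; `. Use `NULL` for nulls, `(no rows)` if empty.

blues | 256.4 | 369 | 5 ; jazz | 367.67 | 386 | 6

Group songs by genre.
Per group compute: ROUND(AVG(duration), 2), MAX(duration), COUNT(*).
HAVING: drop groups with fewer than 2 rows.
  blues: ids {2, 6, 7, 8, 9} → ROUND(AVG(duration), 2)=256.4, MAX(duration)=369, COUNT(*)=5
  jazz: ids {1, 3, 4, 10, 11, 12} → ROUND(AVG(duration), 2)=367.67, MAX(duration)=386, COUNT(*)=6
  metal: ids {5} → ROUND(AVG(duration), 2)=206, MAX(duration)=206, COUNT(*)=1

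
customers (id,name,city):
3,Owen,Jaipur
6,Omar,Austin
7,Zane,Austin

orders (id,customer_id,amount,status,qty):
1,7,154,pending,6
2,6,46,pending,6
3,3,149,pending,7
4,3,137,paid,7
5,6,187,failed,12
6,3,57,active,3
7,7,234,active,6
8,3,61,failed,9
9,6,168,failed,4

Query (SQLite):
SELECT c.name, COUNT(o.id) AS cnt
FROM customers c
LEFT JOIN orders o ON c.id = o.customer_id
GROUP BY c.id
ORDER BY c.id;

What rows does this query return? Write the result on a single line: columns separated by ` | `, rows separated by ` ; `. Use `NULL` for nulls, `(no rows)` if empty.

LEFT JOIN keeps every customers row; unmatched ones get NULL for orders columns.
Group by customers.id and compute COUNT(o.id). COUNT(col) of an all-NULL group is 0.
  3: ids {3, 4, 6, 8} → COUNT(o.id)=4
  6: ids {2, 5, 9} → COUNT(o.id)=3
  7: ids {1, 7} → COUNT(o.id)=2

Owen | 4 ; Omar | 3 ; Zane | 2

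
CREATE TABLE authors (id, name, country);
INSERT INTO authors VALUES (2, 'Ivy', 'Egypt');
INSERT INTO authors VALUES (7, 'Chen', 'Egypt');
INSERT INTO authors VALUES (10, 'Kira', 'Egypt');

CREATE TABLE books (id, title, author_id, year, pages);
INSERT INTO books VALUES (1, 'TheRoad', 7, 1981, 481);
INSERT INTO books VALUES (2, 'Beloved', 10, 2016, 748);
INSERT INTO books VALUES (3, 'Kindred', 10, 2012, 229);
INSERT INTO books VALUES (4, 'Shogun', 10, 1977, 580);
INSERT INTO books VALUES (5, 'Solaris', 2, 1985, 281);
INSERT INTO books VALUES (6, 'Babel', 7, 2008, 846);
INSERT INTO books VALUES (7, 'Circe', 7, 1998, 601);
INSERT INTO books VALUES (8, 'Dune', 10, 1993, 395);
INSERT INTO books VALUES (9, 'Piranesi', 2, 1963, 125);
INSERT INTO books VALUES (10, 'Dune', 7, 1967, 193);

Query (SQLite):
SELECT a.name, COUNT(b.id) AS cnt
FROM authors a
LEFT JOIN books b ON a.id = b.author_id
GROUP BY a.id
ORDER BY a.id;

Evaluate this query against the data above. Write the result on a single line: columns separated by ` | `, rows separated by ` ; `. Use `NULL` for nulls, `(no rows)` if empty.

LEFT JOIN keeps every authors row; unmatched ones get NULL for books columns.
Group by authors.id and compute COUNT(b.id). COUNT(col) of an all-NULL group is 0.
  2: ids {5, 9} → COUNT(b.id)=2
  7: ids {1, 6, 7, 10} → COUNT(b.id)=4
  10: ids {2, 3, 4, 8} → COUNT(b.id)=4

Ivy | 2 ; Chen | 4 ; Kira | 4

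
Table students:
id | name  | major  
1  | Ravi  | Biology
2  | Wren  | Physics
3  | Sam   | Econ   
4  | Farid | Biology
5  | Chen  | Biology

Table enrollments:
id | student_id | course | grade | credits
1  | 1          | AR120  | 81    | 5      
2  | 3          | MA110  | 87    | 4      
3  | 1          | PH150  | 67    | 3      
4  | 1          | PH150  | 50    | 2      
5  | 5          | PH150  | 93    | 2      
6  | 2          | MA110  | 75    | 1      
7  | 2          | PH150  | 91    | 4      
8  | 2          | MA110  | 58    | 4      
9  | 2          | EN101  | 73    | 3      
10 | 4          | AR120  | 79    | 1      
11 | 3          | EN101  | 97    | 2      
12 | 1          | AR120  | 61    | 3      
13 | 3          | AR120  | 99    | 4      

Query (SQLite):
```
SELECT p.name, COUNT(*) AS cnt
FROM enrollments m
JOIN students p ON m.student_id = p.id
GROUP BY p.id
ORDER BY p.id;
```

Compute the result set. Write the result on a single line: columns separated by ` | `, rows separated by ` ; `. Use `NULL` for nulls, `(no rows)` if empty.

Join each enrollments row to its students via student_id.
Group joined rows by students.id; compute COUNT(*) per group.
  1: ids {1, 3, 4, 12} → COUNT(*)=4
  2: ids {6, 7, 8, 9} → COUNT(*)=4
  3: ids {2, 11, 13} → COUNT(*)=3
  4: ids {10} → COUNT(*)=1
  5: ids {5} → COUNT(*)=1

Ravi | 4 ; Wren | 4 ; Sam | 3 ; Farid | 1 ; Chen | 1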